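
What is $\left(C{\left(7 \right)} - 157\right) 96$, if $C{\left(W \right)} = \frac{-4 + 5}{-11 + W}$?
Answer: $-15096$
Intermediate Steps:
$C{\left(W \right)} = \frac{1}{-11 + W}$ ($C{\left(W \right)} = 1 \frac{1}{-11 + W} = \frac{1}{-11 + W}$)
$\left(C{\left(7 \right)} - 157\right) 96 = \left(\frac{1}{-11 + 7} - 157\right) 96 = \left(\frac{1}{-4} - 157\right) 96 = \left(- \frac{1}{4} - 157\right) 96 = \left(- \frac{629}{4}\right) 96 = -15096$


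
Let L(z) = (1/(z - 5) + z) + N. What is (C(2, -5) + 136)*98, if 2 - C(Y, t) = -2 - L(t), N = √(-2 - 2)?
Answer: 66101/5 + 196*I ≈ 13220.0 + 196.0*I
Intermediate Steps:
N = 2*I (N = √(-4) = 2*I ≈ 2.0*I)
L(z) = z + 1/(-5 + z) + 2*I (L(z) = (1/(z - 5) + z) + 2*I = (1/(-5 + z) + z) + 2*I = (z + 1/(-5 + z)) + 2*I = z + 1/(-5 + z) + 2*I)
C(Y, t) = 4 + (1 + t² - 10*I + t*(-5 + 2*I))/(-5 + t) (C(Y, t) = 2 - (-2 - (1 + t² - 10*I + t*(-5 + 2*I))/(-5 + t)) = 2 + (2 + (1 + t² - 10*I + t*(-5 + 2*I))/(-5 + t)) = 4 + (1 + t² - 10*I + t*(-5 + 2*I))/(-5 + t))
(C(2, -5) + 136)*98 = ((-19 + (-5)² - 1*(-5) - 10*I + 2*I*(-5))/(-5 - 5) + 136)*98 = ((-19 + 25 + 5 - 10*I - 10*I)/(-10) + 136)*98 = (-(11 - 20*I)/10 + 136)*98 = ((-11/10 + 2*I) + 136)*98 = (1349/10 + 2*I)*98 = 66101/5 + 196*I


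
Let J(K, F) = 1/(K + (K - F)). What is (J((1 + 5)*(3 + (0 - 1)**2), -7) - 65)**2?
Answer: 12773476/3025 ≈ 4222.6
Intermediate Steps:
J(K, F) = 1/(-F + 2*K)
(J((1 + 5)*(3 + (0 - 1)**2), -7) - 65)**2 = (-1/(-7 - 2*(1 + 5)*(3 + (0 - 1)**2)) - 65)**2 = (-1/(-7 - 12*(3 + (-1)**2)) - 65)**2 = (-1/(-7 - 12*(3 + 1)) - 65)**2 = (-1/(-7 - 12*4) - 65)**2 = (-1/(-7 - 2*24) - 65)**2 = (-1/(-7 - 48) - 65)**2 = (-1/(-55) - 65)**2 = (-1*(-1/55) - 65)**2 = (1/55 - 65)**2 = (-3574/55)**2 = 12773476/3025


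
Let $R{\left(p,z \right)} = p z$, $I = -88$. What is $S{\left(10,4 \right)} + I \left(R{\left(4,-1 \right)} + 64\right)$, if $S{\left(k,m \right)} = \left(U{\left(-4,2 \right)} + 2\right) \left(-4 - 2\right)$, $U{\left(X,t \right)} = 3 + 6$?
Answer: $-5346$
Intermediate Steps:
$U{\left(X,t \right)} = 9$
$S{\left(k,m \right)} = -66$ ($S{\left(k,m \right)} = \left(9 + 2\right) \left(-4 - 2\right) = 11 \left(-6\right) = -66$)
$S{\left(10,4 \right)} + I \left(R{\left(4,-1 \right)} + 64\right) = -66 - 88 \left(4 \left(-1\right) + 64\right) = -66 - 88 \left(-4 + 64\right) = -66 - 5280 = -5346$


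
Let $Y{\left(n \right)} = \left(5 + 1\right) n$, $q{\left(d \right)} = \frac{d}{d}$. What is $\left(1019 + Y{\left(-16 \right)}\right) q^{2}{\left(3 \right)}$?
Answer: $923$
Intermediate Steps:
$q{\left(d \right)} = 1$
$Y{\left(n \right)} = 6 n$
$\left(1019 + Y{\left(-16 \right)}\right) q^{2}{\left(3 \right)} = \left(1019 + 6 \left(-16\right)\right) 1^{2} = \left(1019 - 96\right) 1 = 923 \cdot 1 = 923$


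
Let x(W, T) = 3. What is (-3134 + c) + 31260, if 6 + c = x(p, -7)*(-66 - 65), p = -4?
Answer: 27727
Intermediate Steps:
c = -399 (c = -6 + 3*(-66 - 65) = -6 + 3*(-131) = -6 - 393 = -399)
(-3134 + c) + 31260 = (-3134 - 399) + 31260 = -3533 + 31260 = 27727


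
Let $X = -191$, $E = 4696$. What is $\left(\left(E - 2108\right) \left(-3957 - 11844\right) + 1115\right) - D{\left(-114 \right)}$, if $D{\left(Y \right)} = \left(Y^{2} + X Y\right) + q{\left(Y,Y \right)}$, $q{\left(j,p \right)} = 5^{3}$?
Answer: $-40926768$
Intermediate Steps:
$q{\left(j,p \right)} = 125$
$D{\left(Y \right)} = 125 + Y^{2} - 191 Y$ ($D{\left(Y \right)} = \left(Y^{2} - 191 Y\right) + 125 = 125 + Y^{2} - 191 Y$)
$\left(\left(E - 2108\right) \left(-3957 - 11844\right) + 1115\right) - D{\left(-114 \right)} = \left(\left(4696 - 2108\right) \left(-3957 - 11844\right) + 1115\right) - \left(125 + \left(-114\right)^{2} - -21774\right) = \left(2588 \left(-15801\right) + 1115\right) - \left(125 + 12996 + 21774\right) = \left(-40892988 + 1115\right) - 34895 = -40891873 - 34895 = -40926768$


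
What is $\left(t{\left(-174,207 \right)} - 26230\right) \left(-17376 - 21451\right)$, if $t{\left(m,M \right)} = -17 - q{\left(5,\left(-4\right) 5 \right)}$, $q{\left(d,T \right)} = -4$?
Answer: $1018936961$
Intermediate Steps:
$t{\left(m,M \right)} = -13$ ($t{\left(m,M \right)} = -17 - -4 = -17 + 4 = -13$)
$\left(t{\left(-174,207 \right)} - 26230\right) \left(-17376 - 21451\right) = \left(-13 - 26230\right) \left(-17376 - 21451\right) = \left(-26243\right) \left(-38827\right) = 1018936961$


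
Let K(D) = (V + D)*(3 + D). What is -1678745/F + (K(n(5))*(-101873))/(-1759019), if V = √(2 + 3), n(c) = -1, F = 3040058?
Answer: -3572344008423/5347519783102 + 203746*√5/1759019 ≈ -0.40904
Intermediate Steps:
V = √5 ≈ 2.2361
K(D) = (3 + D)*(D + √5) (K(D) = (√5 + D)*(3 + D) = (D + √5)*(3 + D) = (3 + D)*(D + √5))
-1678745/F + (K(n(5))*(-101873))/(-1759019) = -1678745/3040058 + (((-1)² + 3*(-1) + 3*√5 - √5)*(-101873))/(-1759019) = -1678745*1/3040058 + ((1 - 3 + 3*√5 - √5)*(-101873))*(-1/1759019) = -1678745/3040058 + ((-2 + 2*√5)*(-101873))*(-1/1759019) = -1678745/3040058 + (203746 - 203746*√5)*(-1/1759019) = -1678745/3040058 + (-203746/1759019 + 203746*√5/1759019) = -3572344008423/5347519783102 + 203746*√5/1759019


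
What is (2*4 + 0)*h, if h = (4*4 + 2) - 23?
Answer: -40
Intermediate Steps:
h = -5 (h = (16 + 2) - 23 = 18 - 23 = -5)
(2*4 + 0)*h = (2*4 + 0)*(-5) = (8 + 0)*(-5) = 8*(-5) = -40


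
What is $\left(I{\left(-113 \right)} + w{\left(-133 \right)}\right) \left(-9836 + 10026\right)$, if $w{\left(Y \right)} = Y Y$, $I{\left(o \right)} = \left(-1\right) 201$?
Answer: $3322720$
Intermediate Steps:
$I{\left(o \right)} = -201$
$w{\left(Y \right)} = Y^{2}$
$\left(I{\left(-113 \right)} + w{\left(-133 \right)}\right) \left(-9836 + 10026\right) = \left(-201 + \left(-133\right)^{2}\right) \left(-9836 + 10026\right) = \left(-201 + 17689\right) 190 = 17488 \cdot 190 = 3322720$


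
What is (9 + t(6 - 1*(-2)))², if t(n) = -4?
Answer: 25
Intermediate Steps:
(9 + t(6 - 1*(-2)))² = (9 - 4)² = 5² = 25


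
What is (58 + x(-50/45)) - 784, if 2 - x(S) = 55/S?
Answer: -1349/2 ≈ -674.50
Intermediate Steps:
x(S) = 2 - 55/S
(58 + x(-50/45)) - 784 = (58 + (2 - 55/((-50/45)))) - 784 = (58 + (2 - 55/((-50*1/45)))) - 784 = (58 + (2 - 55/(-10/9))) - 784 = (58 + (2 - 55*(-9/10))) - 784 = (58 + (2 + 99/2)) - 784 = (58 + 103/2) - 784 = 219/2 - 784 = -1349/2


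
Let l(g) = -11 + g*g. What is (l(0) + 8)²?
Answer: 9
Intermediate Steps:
l(g) = -11 + g²
(l(0) + 8)² = ((-11 + 0²) + 8)² = ((-11 + 0) + 8)² = (-11 + 8)² = (-3)² = 9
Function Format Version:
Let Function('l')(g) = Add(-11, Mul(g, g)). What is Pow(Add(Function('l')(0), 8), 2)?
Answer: 9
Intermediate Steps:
Function('l')(g) = Add(-11, Pow(g, 2))
Pow(Add(Function('l')(0), 8), 2) = Pow(Add(Add(-11, Pow(0, 2)), 8), 2) = Pow(Add(Add(-11, 0), 8), 2) = Pow(Add(-11, 8), 2) = Pow(-3, 2) = 9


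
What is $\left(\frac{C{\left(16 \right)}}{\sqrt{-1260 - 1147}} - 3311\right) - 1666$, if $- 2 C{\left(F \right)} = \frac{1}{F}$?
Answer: $-4977 + \frac{i \sqrt{2407}}{77024} \approx -4977.0 + 0.00063696 i$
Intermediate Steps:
$C{\left(F \right)} = - \frac{1}{2 F}$
$\left(\frac{C{\left(16 \right)}}{\sqrt{-1260 - 1147}} - 3311\right) - 1666 = \left(\frac{\left(- \frac{1}{2}\right) \frac{1}{16}}{\sqrt{-1260 - 1147}} - 3311\right) - 1666 = \left(\frac{\left(- \frac{1}{2}\right) \frac{1}{16}}{\sqrt{-2407}} - 3311\right) - 1666 = \left(- \frac{1}{32 i \sqrt{2407}} - 3311\right) - 1666 = \left(- \frac{\left(- \frac{1}{2407}\right) i \sqrt{2407}}{32} - 3311\right) - 1666 = \left(\frac{i \sqrt{2407}}{77024} - 3311\right) - 1666 = \left(-3311 + \frac{i \sqrt{2407}}{77024}\right) - 1666 = -4977 + \frac{i \sqrt{2407}}{77024}$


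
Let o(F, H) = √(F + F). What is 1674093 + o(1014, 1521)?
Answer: 1674093 + 26*√3 ≈ 1.6741e+6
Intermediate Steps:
o(F, H) = √2*√F (o(F, H) = √(2*F) = √2*√F)
1674093 + o(1014, 1521) = 1674093 + √2*√1014 = 1674093 + √2*(13*√6) = 1674093 + 26*√3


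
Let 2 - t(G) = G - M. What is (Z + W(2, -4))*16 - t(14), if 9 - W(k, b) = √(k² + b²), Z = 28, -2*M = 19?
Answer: 1227/2 - 32*√5 ≈ 541.95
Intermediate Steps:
M = -19/2 (M = -½*19 = -19/2 ≈ -9.5000)
t(G) = -15/2 - G (t(G) = 2 - (G - 1*(-19/2)) = 2 - (G + 19/2) = 2 - (19/2 + G) = 2 + (-19/2 - G) = -15/2 - G)
W(k, b) = 9 - √(b² + k²) (W(k, b) = 9 - √(k² + b²) = 9 - √(b² + k²))
(Z + W(2, -4))*16 - t(14) = (28 + (9 - √((-4)² + 2²)))*16 - (-15/2 - 1*14) = (28 + (9 - √(16 + 4)))*16 - (-15/2 - 14) = (28 + (9 - √20))*16 - 1*(-43/2) = (28 + (9 - 2*√5))*16 + 43/2 = (37 - 2*√5)*16 + 43/2 = (592 - 32*√5) + 43/2 = 1227/2 - 32*√5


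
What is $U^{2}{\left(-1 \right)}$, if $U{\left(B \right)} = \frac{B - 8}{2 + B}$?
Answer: $81$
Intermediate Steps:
$U{\left(B \right)} = \frac{-8 + B}{2 + B}$
$U^{2}{\left(-1 \right)} = \left(\frac{-8 - 1}{2 - 1}\right)^{2} = \left(1^{-1} \left(-9\right)\right)^{2} = \left(1 \left(-9\right)\right)^{2} = \left(-9\right)^{2} = 81$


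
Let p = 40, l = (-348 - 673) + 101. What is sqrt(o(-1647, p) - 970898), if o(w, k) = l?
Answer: I*sqrt(971818) ≈ 985.81*I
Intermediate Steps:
l = -920 (l = -1021 + 101 = -920)
o(w, k) = -920
sqrt(o(-1647, p) - 970898) = sqrt(-920 - 970898) = sqrt(-971818) = I*sqrt(971818)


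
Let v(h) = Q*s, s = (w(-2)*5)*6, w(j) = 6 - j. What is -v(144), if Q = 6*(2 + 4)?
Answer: -8640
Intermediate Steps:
Q = 36 (Q = 6*6 = 36)
s = 240 (s = ((6 - 1*(-2))*5)*6 = ((6 + 2)*5)*6 = (8*5)*6 = 40*6 = 240)
v(h) = 8640 (v(h) = 36*240 = 8640)
-v(144) = -1*8640 = -8640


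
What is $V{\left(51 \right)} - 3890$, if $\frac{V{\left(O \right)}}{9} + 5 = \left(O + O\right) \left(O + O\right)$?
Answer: $89701$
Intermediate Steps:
$V{\left(O \right)} = -45 + 36 O^{2}$ ($V{\left(O \right)} = -45 + 9 \left(O + O\right) \left(O + O\right) = -45 + 9 \cdot 2 O 2 O = -45 + 9 \cdot 4 O^{2} = -45 + 36 O^{2}$)
$V{\left(51 \right)} - 3890 = \left(-45 + 36 \cdot 51^{2}\right) - 3890 = \left(-45 + 36 \cdot 2601\right) - 3890 = \left(-45 + 93636\right) - 3890 = 93591 - 3890 = 89701$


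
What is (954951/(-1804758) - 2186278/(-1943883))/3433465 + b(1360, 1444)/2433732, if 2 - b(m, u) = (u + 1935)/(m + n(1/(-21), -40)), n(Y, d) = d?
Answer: -231676352524522999/4094836795526442288678432 ≈ -5.6578e-8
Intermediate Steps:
b(m, u) = 2 - (1935 + u)/(-40 + m) (b(m, u) = 2 - (u + 1935)/(m - 40) = 2 - (1935 + u)/(-40 + m))
(954951/(-1804758) - 2186278/(-1943883))/3433465 + b(1360, 1444)/2433732 = (954951/(-1804758) - 2186278/(-1943883))/3433465 + ((-2015 - 1*1444 + 2*1360)/(-40 + 1360))/2433732 = (954951*(-1/1804758) - 2186278*(-1/1943883))*(1/3433465) + ((-2015 - 1444 + 2720)/1320)*(1/2433732) = (-318317/601586 + 2186278/1943883)*(1/3433465) + ((1/1320)*(-739))*(1/2433732) = (696463231997/1169412798438)*(1/3433465) - 739/1320*1/2433732 = 696463231997/4015137913988927670 - 739/3212526240 = -231676352524522999/4094836795526442288678432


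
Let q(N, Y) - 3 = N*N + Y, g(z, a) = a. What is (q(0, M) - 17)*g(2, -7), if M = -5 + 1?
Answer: 126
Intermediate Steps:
M = -4
q(N, Y) = 3 + Y + N² (q(N, Y) = 3 + (N*N + Y) = 3 + (N² + Y) = 3 + (Y + N²) = 3 + Y + N²)
(q(0, M) - 17)*g(2, -7) = ((3 - 4 + 0²) - 17)*(-7) = ((3 - 4 + 0) - 17)*(-7) = (-1 - 17)*(-7) = -18*(-7) = 126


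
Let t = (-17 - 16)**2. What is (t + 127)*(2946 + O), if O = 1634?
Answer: 5569280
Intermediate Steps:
t = 1089 (t = (-33)**2 = 1089)
(t + 127)*(2946 + O) = (1089 + 127)*(2946 + 1634) = 1216*4580 = 5569280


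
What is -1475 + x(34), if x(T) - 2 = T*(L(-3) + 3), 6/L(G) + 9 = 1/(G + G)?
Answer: -76629/55 ≈ -1393.3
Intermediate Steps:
L(G) = 6/(-9 + 1/(2*G)) (L(G) = 6/(-9 + 1/(G + G)) = 6/(-9 + 1/(2*G)))
x(T) = 2 + 129*T/55 (x(T) = 2 + T*(-12*(-3)/(-1 + 18*(-3)) + 3) = 2 + T*(-12*(-3)/(-1 - 54) + 3) = 2 + T*(-12*(-3)/(-55) + 3) = 2 + T*(-12*(-3)*(-1/55) + 3) = 2 + T*(-36/55 + 3) = 2 + T*(129/55) = 2 + 129*T/55)
-1475 + x(34) = -1475 + (2 + (129/55)*34) = -1475 + (2 + 4386/55) = -1475 + 4496/55 = -76629/55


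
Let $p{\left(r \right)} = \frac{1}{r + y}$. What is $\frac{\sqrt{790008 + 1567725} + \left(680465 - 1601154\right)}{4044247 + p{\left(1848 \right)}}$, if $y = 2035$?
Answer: $- \frac{510719341}{2243401586} + \frac{3883 \sqrt{48117}}{2243401586} \approx -0.22727$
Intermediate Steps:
$p{\left(r \right)} = \frac{1}{2035 + r}$ ($p{\left(r \right)} = \frac{1}{r + 2035} = \frac{1}{2035 + r}$)
$\frac{\sqrt{790008 + 1567725} + \left(680465 - 1601154\right)}{4044247 + p{\left(1848 \right)}} = \frac{\sqrt{790008 + 1567725} + \left(680465 - 1601154\right)}{4044247 + \frac{1}{2035 + 1848}} = \frac{\sqrt{2357733} - 920689}{4044247 + \frac{1}{3883}} = \frac{7 \sqrt{48117} - 920689}{4044247 + \frac{1}{3883}} = \frac{-920689 + 7 \sqrt{48117}}{\frac{15703811102}{3883}} = \left(-920689 + 7 \sqrt{48117}\right) \frac{3883}{15703811102} = - \frac{510719341}{2243401586} + \frac{3883 \sqrt{48117}}{2243401586}$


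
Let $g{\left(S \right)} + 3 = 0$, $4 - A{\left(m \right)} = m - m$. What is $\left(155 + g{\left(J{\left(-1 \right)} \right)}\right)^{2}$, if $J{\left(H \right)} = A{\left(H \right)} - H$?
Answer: $23104$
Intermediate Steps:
$A{\left(m \right)} = 4$ ($A{\left(m \right)} = 4 - \left(m - m\right) = 4 - 0 = 4 + 0 = 4$)
$J{\left(H \right)} = 4 - H$
$g{\left(S \right)} = -3$ ($g{\left(S \right)} = -3 + 0 = -3$)
$\left(155 + g{\left(J{\left(-1 \right)} \right)}\right)^{2} = \left(155 - 3\right)^{2} = 152^{2} = 23104$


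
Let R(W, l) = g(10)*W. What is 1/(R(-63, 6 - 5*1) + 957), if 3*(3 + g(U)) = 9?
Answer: 1/957 ≈ 0.0010449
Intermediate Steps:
g(U) = 0 (g(U) = -3 + (⅓)*9 = -3 + 3 = 0)
R(W, l) = 0 (R(W, l) = 0*W = 0)
1/(R(-63, 6 - 5*1) + 957) = 1/(0 + 957) = 1/957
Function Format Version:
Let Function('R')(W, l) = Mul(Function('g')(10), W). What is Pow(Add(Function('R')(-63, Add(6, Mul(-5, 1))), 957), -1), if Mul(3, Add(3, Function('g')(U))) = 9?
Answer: Rational(1, 957) ≈ 0.0010449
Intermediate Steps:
Function('g')(U) = 0 (Function('g')(U) = Add(-3, Mul(Rational(1, 3), 9)) = Add(-3, 3) = 0)
Function('R')(W, l) = 0 (Function('R')(W, l) = Mul(0, W) = 0)
Pow(Add(Function('R')(-63, Add(6, Mul(-5, 1))), 957), -1) = Pow(Add(0, 957), -1) = Pow(957, -1) = Rational(1, 957)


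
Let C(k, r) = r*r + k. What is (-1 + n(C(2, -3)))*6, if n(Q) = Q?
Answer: 60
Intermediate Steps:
C(k, r) = k + r**2 (C(k, r) = r**2 + k = k + r**2)
(-1 + n(C(2, -3)))*6 = (-1 + (2 + (-3)**2))*6 = (-1 + (2 + 9))*6 = (-1 + 11)*6 = 10*6 = 60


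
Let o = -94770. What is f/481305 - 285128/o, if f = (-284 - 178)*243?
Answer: 383618434/138222045 ≈ 2.7754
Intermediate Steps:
f = -112266 (f = -462*243 = -112266)
f/481305 - 285128/o = -112266/481305 - 285128/(-94770) = -112266*1/481305 - 285128*(-1/94770) = -3402/14585 + 142564/47385 = 383618434/138222045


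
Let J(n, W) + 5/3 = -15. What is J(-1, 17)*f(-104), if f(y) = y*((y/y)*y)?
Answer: -540800/3 ≈ -1.8027e+5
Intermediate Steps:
f(y) = y² (f(y) = y*(1*y) = y*y = y²)
J(n, W) = -50/3 (J(n, W) = -5/3 - 15 = -50/3)
J(-1, 17)*f(-104) = -50/3*(-104)² = -50/3*10816 = -540800/3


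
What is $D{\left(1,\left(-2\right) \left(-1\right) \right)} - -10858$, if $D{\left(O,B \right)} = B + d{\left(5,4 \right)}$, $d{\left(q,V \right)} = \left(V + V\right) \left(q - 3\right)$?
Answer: $10876$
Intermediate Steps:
$d{\left(q,V \right)} = 2 V \left(-3 + q\right)$
$D{\left(O,B \right)} = 16 + B$ ($D{\left(O,B \right)} = B + 2 \cdot 4 \left(-3 + 5\right) = B + 2 \cdot 4 \cdot 2 = B + 16 = 16 + B$)
$D{\left(1,\left(-2\right) \left(-1\right) \right)} - -10858 = \left(16 - -2\right) - -10858 = \left(16 + 2\right) + 10858 = 18 + 10858 = 10876$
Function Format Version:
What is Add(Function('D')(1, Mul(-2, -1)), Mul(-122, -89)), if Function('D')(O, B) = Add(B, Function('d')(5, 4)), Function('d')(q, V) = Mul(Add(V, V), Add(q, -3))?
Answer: 10876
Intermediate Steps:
Function('d')(q, V) = Mul(2, V, Add(-3, q)) (Function('d')(q, V) = Mul(Mul(2, V), Add(-3, q)) = Mul(2, V, Add(-3, q)))
Function('D')(O, B) = Add(16, B) (Function('D')(O, B) = Add(B, Mul(2, 4, Add(-3, 5))) = Add(B, Mul(2, 4, 2)) = Add(B, 16) = Add(16, B))
Add(Function('D')(1, Mul(-2, -1)), Mul(-122, -89)) = Add(Add(16, Mul(-2, -1)), Mul(-122, -89)) = Add(Add(16, 2), 10858) = Add(18, 10858) = 10876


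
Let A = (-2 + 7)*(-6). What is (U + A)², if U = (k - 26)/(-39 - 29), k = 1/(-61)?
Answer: 15092859609/17205904 ≈ 877.19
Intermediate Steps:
k = -1/61 ≈ -0.016393
A = -30 (A = 5*(-6) = -30)
U = 1587/4148 (U = (-1/61 - 26)/(-39 - 29) = -1587/61/(-68) = -1587/61*(-1/68) = 1587/4148 ≈ 0.38259)
(U + A)² = (1587/4148 - 30)² = (-122853/4148)² = 15092859609/17205904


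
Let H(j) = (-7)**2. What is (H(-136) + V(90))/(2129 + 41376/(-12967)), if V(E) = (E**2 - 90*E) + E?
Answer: 1802413/27565367 ≈ 0.065387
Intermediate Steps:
V(E) = E**2 - 89*E
H(j) = 49
(H(-136) + V(90))/(2129 + 41376/(-12967)) = (49 + 90*(-89 + 90))/(2129 + 41376/(-12967)) = (49 + 90*1)/(2129 + 41376*(-1/12967)) = (49 + 90)/(2129 - 41376/12967) = 139/(27565367/12967) = 139*(12967/27565367) = 1802413/27565367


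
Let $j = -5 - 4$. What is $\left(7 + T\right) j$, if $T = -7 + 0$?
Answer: $0$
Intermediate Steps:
$j = -9$ ($j = -5 - 4 = -9$)
$T = -7$
$\left(7 + T\right) j = \left(7 - 7\right) \left(-9\right) = 0 \left(-9\right) = 0$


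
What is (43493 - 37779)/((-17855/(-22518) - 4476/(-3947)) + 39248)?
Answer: 507852011844/3488476437661 ≈ 0.14558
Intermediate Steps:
(43493 - 37779)/((-17855/(-22518) - 4476/(-3947)) + 39248) = 5714/((-17855*(-1/22518) - 4476*(-1/3947)) + 39248) = 5714/((17855/22518 + 4476/3947) + 39248) = 5714/(171264253/88878546 + 39248) = 5714/(3488476437661/88878546) = 5714*(88878546/3488476437661) = 507852011844/3488476437661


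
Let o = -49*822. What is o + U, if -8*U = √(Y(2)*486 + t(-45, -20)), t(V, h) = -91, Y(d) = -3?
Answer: -40278 - I*√1549/8 ≈ -40278.0 - 4.9197*I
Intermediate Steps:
o = -40278
U = -I*√1549/8 (U = -√(-3*486 - 91)/8 = -√(-1458 - 91)/8 = -I*√1549/8 ≈ -4.9197*I)
o + U = -40278 - I*√1549/8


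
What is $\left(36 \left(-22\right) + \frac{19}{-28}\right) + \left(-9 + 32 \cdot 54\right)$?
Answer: $\frac{25937}{28} \approx 926.32$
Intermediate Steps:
$\left(36 \left(-22\right) + \frac{19}{-28}\right) + \left(-9 + 32 \cdot 54\right) = \left(-792 + 19 \left(- \frac{1}{28}\right)\right) + \left(-9 + 1728\right) = \left(-792 - \frac{19}{28}\right) + 1719 = - \frac{22195}{28} + 1719 = \frac{25937}{28}$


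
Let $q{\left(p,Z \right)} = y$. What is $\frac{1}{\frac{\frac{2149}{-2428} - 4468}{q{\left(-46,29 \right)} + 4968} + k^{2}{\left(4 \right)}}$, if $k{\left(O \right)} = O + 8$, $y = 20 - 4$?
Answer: $\frac{12101152}{1731715435} \approx 0.006988$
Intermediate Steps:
$y = 16$
$k{\left(O \right)} = 8 + O$
$q{\left(p,Z \right)} = 16$
$\frac{1}{\frac{\frac{2149}{-2428} - 4468}{q{\left(-46,29 \right)} + 4968} + k^{2}{\left(4 \right)}} = \frac{1}{\frac{\frac{2149}{-2428} - 4468}{16 + 4968} + \left(8 + 4\right)^{2}} = \frac{1}{\frac{2149 \left(- \frac{1}{2428}\right) - 4468}{4984} + 12^{2}} = \frac{1}{\left(- \frac{2149}{2428} - 4468\right) \frac{1}{4984} + 144} = \frac{1}{\left(- \frac{10850453}{2428}\right) \frac{1}{4984} + 144} = \frac{1}{- \frac{10850453}{12101152} + 144} = \frac{1}{\frac{1731715435}{12101152}} = \frac{12101152}{1731715435}$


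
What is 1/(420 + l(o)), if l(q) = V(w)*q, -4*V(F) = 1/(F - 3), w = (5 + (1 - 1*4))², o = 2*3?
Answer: 2/837 ≈ 0.0023895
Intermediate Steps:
o = 6
w = 4 (w = (5 + (1 - 4))² = (5 - 3)² = 2² = 4)
V(F) = -1/(4*(-3 + F)) (V(F) = -1/(4*(F - 3)) = -1/(4*(-3 + F)))
l(q) = -q/4 (l(q) = (-1/(-12 + 4*4))*q = (-1/(-12 + 16))*q = (-1/4)*q = (-1*¼)*q = -q/4)
1/(420 + l(o)) = 1/(420 - ¼*6) = 1/(420 - 3/2) = 1/(837/2) = 2/837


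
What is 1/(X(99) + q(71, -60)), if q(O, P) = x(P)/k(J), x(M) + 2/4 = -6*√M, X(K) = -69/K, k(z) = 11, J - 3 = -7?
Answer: -3234/80161 + 4752*I*√15/80161 ≈ -0.040344 + 0.22959*I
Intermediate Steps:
J = -4 (J = 3 - 7 = -4)
x(M) = -½ - 6*√M
q(O, P) = -1/22 - 6*√P/11 (q(O, P) = (-½ - 6*√P)/11 = (-½ - 6*√P)*(1/11) = -1/22 - 6*√P/11)
1/(X(99) + q(71, -60)) = 1/(-69/99 + (-1/22 - 12*I*√15/11)) = 1/(-69*1/99 + (-1/22 - 12*I*√15/11)) = 1/(-23/33 + (-1/22 - 12*I*√15/11)) = 1/(-49/66 - 12*I*√15/11)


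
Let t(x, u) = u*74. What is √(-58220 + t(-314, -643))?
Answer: I*√105802 ≈ 325.27*I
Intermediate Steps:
t(x, u) = 74*u
√(-58220 + t(-314, -643)) = √(-58220 + 74*(-643)) = √(-58220 - 47582) = √(-105802) = I*√105802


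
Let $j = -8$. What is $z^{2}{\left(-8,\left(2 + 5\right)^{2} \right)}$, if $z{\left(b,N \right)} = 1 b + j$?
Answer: $256$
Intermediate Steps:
$z{\left(b,N \right)} = -8 + b$ ($z{\left(b,N \right)} = 1 b - 8 = b - 8 = -8 + b$)
$z^{2}{\left(-8,\left(2 + 5\right)^{2} \right)} = \left(-8 - 8\right)^{2} = \left(-16\right)^{2} = 256$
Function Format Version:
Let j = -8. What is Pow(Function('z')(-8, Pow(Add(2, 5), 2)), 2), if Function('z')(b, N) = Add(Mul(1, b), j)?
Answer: 256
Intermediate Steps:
Function('z')(b, N) = Add(-8, b) (Function('z')(b, N) = Add(Mul(1, b), -8) = Add(b, -8) = Add(-8, b))
Pow(Function('z')(-8, Pow(Add(2, 5), 2)), 2) = Pow(Add(-8, -8), 2) = Pow(-16, 2) = 256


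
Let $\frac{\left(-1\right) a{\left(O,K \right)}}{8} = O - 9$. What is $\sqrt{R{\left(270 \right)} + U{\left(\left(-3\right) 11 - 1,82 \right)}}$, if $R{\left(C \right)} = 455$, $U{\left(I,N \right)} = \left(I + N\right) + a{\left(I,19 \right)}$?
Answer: $11 \sqrt{7} \approx 29.103$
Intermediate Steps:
$a{\left(O,K \right)} = 72 - 8 O$ ($a{\left(O,K \right)} = - 8 \left(O - 9\right) = - 8 \left(-9 + O\right) = 72 - 8 O$)
$U{\left(I,N \right)} = 72 + N - 7 I$ ($U{\left(I,N \right)} = \left(I + N\right) - \left(-72 + 8 I\right) = 72 + N - 7 I$)
$\sqrt{R{\left(270 \right)} + U{\left(\left(-3\right) 11 - 1,82 \right)}} = \sqrt{455 + \left(72 + 82 - 7 \left(\left(-3\right) 11 - 1\right)\right)} = \sqrt{455 + \left(72 + 82 - 7 \left(-33 - 1\right)\right)} = \sqrt{455 + \left(72 + 82 - -238\right)} = \sqrt{455 + \left(72 + 82 + 238\right)} = \sqrt{455 + 392} = \sqrt{847} = 11 \sqrt{7}$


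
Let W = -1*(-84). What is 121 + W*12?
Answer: 1129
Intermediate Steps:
W = 84
121 + W*12 = 121 + 84*12 = 121 + 1008 = 1129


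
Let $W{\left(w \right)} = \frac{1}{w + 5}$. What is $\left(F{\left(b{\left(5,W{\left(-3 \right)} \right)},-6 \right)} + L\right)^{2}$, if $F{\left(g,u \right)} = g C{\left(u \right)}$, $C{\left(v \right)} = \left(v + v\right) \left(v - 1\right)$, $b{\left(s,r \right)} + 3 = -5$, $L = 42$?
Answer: $396900$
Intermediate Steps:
$W{\left(w \right)} = \frac{1}{5 + w}$
$b{\left(s,r \right)} = -8$ ($b{\left(s,r \right)} = -3 - 5 = -8$)
$C{\left(v \right)} = 2 v \left(-1 + v\right)$
$F{\left(g,u \right)} = 2 g u \left(-1 + u\right)$ ($F{\left(g,u \right)} = g 2 u \left(-1 + u\right) = 2 g u \left(-1 + u\right)$)
$\left(F{\left(b{\left(5,W{\left(-3 \right)} \right)},-6 \right)} + L\right)^{2} = \left(2 \left(-8\right) \left(-6\right) \left(-1 - 6\right) + 42\right)^{2} = \left(2 \left(-8\right) \left(-6\right) \left(-7\right) + 42\right)^{2} = \left(-672 + 42\right)^{2} = \left(-630\right)^{2} = 396900$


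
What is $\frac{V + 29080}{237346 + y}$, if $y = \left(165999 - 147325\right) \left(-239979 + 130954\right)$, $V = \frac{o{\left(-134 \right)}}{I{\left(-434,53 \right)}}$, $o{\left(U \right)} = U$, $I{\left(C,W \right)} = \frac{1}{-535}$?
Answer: $- \frac{16795}{339282584} \approx -4.9501 \cdot 10^{-5}$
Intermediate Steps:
$I{\left(C,W \right)} = - \frac{1}{535}$
$V = 71690$ ($V = - \frac{134}{- \frac{1}{535}} = \left(-134\right) \left(-535\right) = 71690$)
$y = -2035932850$ ($y = 18674 \left(-109025\right) = -2035932850$)
$\frac{V + 29080}{237346 + y} = \frac{71690 + 29080}{237346 - 2035932850} = \frac{100770}{-2035695504} = 100770 \left(- \frac{1}{2035695504}\right) = - \frac{16795}{339282584}$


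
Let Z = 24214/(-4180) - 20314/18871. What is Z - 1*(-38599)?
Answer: 1522088686153/39440390 ≈ 38592.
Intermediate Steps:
Z = -270927457/39440390 (Z = 24214*(-1/4180) - 20314*1/18871 = -12107/2090 - 20314/18871 = -270927457/39440390 ≈ -6.8693)
Z - 1*(-38599) = -270927457/39440390 - 1*(-38599) = -270927457/39440390 + 38599 = 1522088686153/39440390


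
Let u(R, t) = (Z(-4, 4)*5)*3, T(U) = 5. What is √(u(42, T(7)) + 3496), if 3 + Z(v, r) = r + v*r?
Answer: √3271 ≈ 57.193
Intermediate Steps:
Z(v, r) = -3 + r + r*v (Z(v, r) = -3 + (r + v*r) = -3 + (r + r*v) = -3 + r + r*v)
u(R, t) = -225 (u(R, t) = ((-3 + 4 + 4*(-4))*5)*3 = ((-3 + 4 - 16)*5)*3 = -15*5*3 = -75*3 = -225)
√(u(42, T(7)) + 3496) = √(-225 + 3496) = √3271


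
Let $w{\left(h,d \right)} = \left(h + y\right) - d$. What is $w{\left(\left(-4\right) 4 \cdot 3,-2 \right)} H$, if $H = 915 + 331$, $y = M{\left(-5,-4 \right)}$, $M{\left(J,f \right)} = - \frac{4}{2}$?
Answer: $-59808$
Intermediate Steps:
$M{\left(J,f \right)} = -2$ ($M{\left(J,f \right)} = \left(-4\right) \frac{1}{2} = -2$)
$y = -2$
$w{\left(h,d \right)} = -2 + h - d$ ($w{\left(h,d \right)} = \left(h - 2\right) - d = \left(-2 + h\right) - d = -2 + h - d$)
$H = 1246$
$w{\left(\left(-4\right) 4 \cdot 3,-2 \right)} H = \left(-2 + \left(-4\right) 4 \cdot 3 - -2\right) 1246 = \left(-2 - 48 + 2\right) 1246 = \left(-48\right) 1246 = -59808$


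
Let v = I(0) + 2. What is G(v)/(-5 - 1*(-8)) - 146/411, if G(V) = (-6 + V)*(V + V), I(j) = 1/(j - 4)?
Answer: -17471/3288 ≈ -5.3136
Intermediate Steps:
I(j) = 1/(-4 + j)
v = 7/4 (v = 1/(-4 + 0) + 2 = 1/(-4) + 2 = -¼ + 2 = 7/4 ≈ 1.7500)
G(V) = 2*V*(-6 + V) (G(V) = (-6 + V)*(2*V) = 2*V*(-6 + V))
G(v)/(-5 - 1*(-8)) - 146/411 = (2*(7/4)*(-6 + 7/4))/(-5 - 1*(-8)) - 146/411 = (2*(7/4)*(-17/4))/(-5 + 8) - 146*1/411 = -119/8/3 - 146/411 = -119/8*⅓ - 146/411 = -119/24 - 146/411 = -17471/3288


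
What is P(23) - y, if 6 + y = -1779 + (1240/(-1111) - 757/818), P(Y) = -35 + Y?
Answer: 1613154201/908798 ≈ 1775.0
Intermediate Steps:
y = -1624059777/908798 (y = -6 + (-1779 + (1240/(-1111) - 757/818)) = -6 + (-1779 + (1240*(-1/1111) - 757*1/818)) = -6 + (-1779 + (-1240/1111 - 757/818)) = -6 + (-1779 - 1855347/908798) = -6 - 1618606989/908798 = -1624059777/908798 ≈ -1787.0)
P(23) - y = (-35 + 23) - 1*(-1624059777/908798) = -12 + 1624059777/908798 = 1613154201/908798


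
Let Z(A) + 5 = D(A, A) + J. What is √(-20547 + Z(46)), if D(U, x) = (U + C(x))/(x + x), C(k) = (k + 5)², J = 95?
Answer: I*√43226131/46 ≈ 142.93*I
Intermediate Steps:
C(k) = (5 + k)²
D(U, x) = (U + (5 + x)²)/(2*x) (D(U, x) = (U + (5 + x)²)/(x + x) = (U + (5 + x)²)/((2*x)) = (U + (5 + x)²)*(1/(2*x)) = (U + (5 + x)²)/(2*x))
Z(A) = 90 + (A + (5 + A)²)/(2*A) (Z(A) = -5 + ((A + (5 + A)²)/(2*A) + 95) = -5 + (95 + (A + (5 + A)²)/(2*A)) = 90 + (A + (5 + A)²)/(2*A))
√(-20547 + Z(46)) = √(-20547 + (½)*((5 + 46)² + 181*46)/46) = √(-20547 + (½)*(1/46)*(51² + 8326)) = √(-20547 + (½)*(1/46)*(2601 + 8326)) = √(-20547 + (½)*(1/46)*10927) = √(-20547 + 10927/92) = √(-1879397/92) = I*√43226131/46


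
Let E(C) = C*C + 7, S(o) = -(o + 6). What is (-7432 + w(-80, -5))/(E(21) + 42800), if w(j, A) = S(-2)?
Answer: -1859/10812 ≈ -0.17194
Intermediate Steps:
S(o) = -6 - o (S(o) = -(6 + o) = -6 - o)
w(j, A) = -4 (w(j, A) = -6 - 1*(-2) = -6 + 2 = -4)
E(C) = 7 + C² (E(C) = C² + 7 = 7 + C²)
(-7432 + w(-80, -5))/(E(21) + 42800) = (-7432 - 4)/((7 + 21²) + 42800) = -7436/((7 + 441) + 42800) = -7436/(448 + 42800) = -7436/43248 = -7436*1/43248 = -1859/10812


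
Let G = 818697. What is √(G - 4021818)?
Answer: I*√3203121 ≈ 1789.7*I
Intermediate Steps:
√(G - 4021818) = √(818697 - 4021818) = √(-3203121) = I*√3203121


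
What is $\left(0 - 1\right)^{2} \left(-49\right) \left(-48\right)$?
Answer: $2352$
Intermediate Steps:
$\left(0 - 1\right)^{2} \left(-49\right) \left(-48\right) = \left(-1\right)^{2} \left(-49\right) \left(-48\right) = 1 \left(-49\right) \left(-48\right) = \left(-49\right) \left(-48\right) = 2352$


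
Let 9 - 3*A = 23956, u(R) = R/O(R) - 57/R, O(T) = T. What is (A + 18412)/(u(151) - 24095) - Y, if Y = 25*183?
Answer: -49939719614/10914753 ≈ -4575.4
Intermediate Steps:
Y = 4575
u(R) = 1 - 57/R (u(R) = R/R - 57/R = 1 - 57/R)
A = -23947/3 (A = 3 - ⅓*23956 = 3 - 23956/3 = -23947/3 ≈ -7982.3)
(A + 18412)/(u(151) - 24095) - Y = (-23947/3 + 18412)/((-57 + 151)/151 - 24095) - 1*4575 = 31289/(3*((1/151)*94 - 24095)) - 4575 = 31289/(3*(94/151 - 24095)) - 4575 = 31289/(3*(-3638251/151)) - 4575 = (31289/3)*(-151/3638251) - 4575 = -4724639/10914753 - 4575 = -49939719614/10914753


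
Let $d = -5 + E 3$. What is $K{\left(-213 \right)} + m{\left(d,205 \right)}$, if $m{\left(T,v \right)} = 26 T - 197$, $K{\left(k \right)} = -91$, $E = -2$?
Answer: $-574$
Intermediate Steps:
$d = -11$ ($d = -5 - 6 = -11$)
$m{\left(T,v \right)} = -197 + 26 T$
$K{\left(-213 \right)} + m{\left(d,205 \right)} = -91 + \left(-197 + 26 \left(-11\right)\right) = -91 - 483 = -574$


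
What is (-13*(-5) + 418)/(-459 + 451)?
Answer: -483/8 ≈ -60.375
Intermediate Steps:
(-13*(-5) + 418)/(-459 + 451) = (65 + 418)/(-8) = 483*(-⅛) = -483/8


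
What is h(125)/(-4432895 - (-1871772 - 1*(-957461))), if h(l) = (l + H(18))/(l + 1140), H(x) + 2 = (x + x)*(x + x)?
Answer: -129/404637160 ≈ -3.1880e-7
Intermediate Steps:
H(x) = -2 + 4*x² (H(x) = -2 + (x + x)*(x + x) = -2 + (2*x)*(2*x) = -2 + 4*x²)
h(l) = (1294 + l)/(1140 + l) (h(l) = (l + (-2 + 4*18²))/(l + 1140) = (l + (-2 + 4*324))/(1140 + l) = (l + (-2 + 1296))/(1140 + l) = (l + 1294)/(1140 + l) = (1294 + l)/(1140 + l))
h(125)/(-4432895 - (-1871772 - 1*(-957461))) = ((1294 + 125)/(1140 + 125))/(-4432895 - (-1871772 - 1*(-957461))) = (1419/1265)/(-4432895 - (-1871772 + 957461)) = ((1/1265)*1419)/(-4432895 - 1*(-914311)) = 129/(115*(-4432895 + 914311)) = (129/115)/(-3518584) = (129/115)*(-1/3518584) = -129/404637160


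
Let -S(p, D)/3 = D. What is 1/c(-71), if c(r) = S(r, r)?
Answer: 1/213 ≈ 0.0046948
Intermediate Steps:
S(p, D) = -3*D
c(r) = -3*r
1/c(-71) = 1/(-3*(-71)) = 1/213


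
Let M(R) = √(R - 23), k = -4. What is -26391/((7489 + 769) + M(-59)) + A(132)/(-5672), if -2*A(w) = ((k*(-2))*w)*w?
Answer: 219797254725/24175002007 + 26391*I*√82/68194646 ≈ 9.0919 + 0.0035044*I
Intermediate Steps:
A(w) = -4*w² (A(w) = -(-4*(-2))*w*w/2 = -8*w*w/2 = -4*w²)
M(R) = √(-23 + R)
-26391/((7489 + 769) + M(-59)) + A(132)/(-5672) = -26391/((7489 + 769) + √(-23 - 59)) - 4*132²/(-5672) = -26391/(8258 + √(-82)) - 4*17424*(-1/5672) = -26391/(8258 + I*√82) - 69696*(-1/5672) = -26391/(8258 + I*√82) + 8712/709 = 8712/709 - 26391/(8258 + I*√82)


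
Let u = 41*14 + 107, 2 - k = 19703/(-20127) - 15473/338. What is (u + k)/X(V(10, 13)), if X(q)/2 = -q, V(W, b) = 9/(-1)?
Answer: 4964483143/122452668 ≈ 40.542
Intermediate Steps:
V(W, b) = -9 (V(W, b) = 9*(-1) = -9)
k = 331690537/6802926 (k = 2 - (19703/(-20127) - 15473/338) = 2 - (19703*(-1/20127) - 15473*1/338) = 2 - (-19703/20127 - 15473/338) = 2 - 1*(-318084685/6802926) = 2 + 318084685/6802926 = 331690537/6802926 ≈ 48.757)
X(q) = -2*q (X(q) = 2*(-q) = -2*q)
u = 681 (u = 574 + 107 = 681)
(u + k)/X(V(10, 13)) = (681 + 331690537/6802926)/((-2*(-9))) = (4964483143/6802926)/18 = (4964483143/6802926)*(1/18) = 4964483143/122452668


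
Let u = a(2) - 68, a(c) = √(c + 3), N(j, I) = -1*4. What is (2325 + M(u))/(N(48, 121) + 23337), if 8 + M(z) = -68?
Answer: 2249/23333 ≈ 0.096387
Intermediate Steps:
N(j, I) = -4
a(c) = √(3 + c)
u = -68 + √5 (u = √(3 + 2) - 68 = √5 - 68 = -68 + √5 ≈ -65.764)
M(z) = -76 (M(z) = -8 - 68 = -76)
(2325 + M(u))/(N(48, 121) + 23337) = (2325 - 76)/(-4 + 23337) = 2249/23333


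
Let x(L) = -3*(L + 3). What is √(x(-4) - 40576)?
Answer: I*√40573 ≈ 201.43*I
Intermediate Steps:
x(L) = -9 - 3*L (x(L) = -3*(3 + L) = -9 - 3*L)
√(x(-4) - 40576) = √((-9 - 3*(-4)) - 40576) = √((-9 + 12) - 40576) = √(3 - 40576) = √(-40573) = I*√40573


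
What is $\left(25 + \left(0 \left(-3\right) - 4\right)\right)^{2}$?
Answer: $441$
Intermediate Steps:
$\left(25 + \left(0 \left(-3\right) - 4\right)\right)^{2} = \left(25 + \left(0 - 4\right)\right)^{2} = \left(25 - 4\right)^{2} = 21^{2} = 441$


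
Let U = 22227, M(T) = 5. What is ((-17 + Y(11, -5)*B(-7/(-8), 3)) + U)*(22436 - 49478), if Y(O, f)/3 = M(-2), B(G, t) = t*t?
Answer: -604253490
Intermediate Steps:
B(G, t) = t**2
Y(O, f) = 15 (Y(O, f) = 3*5 = 15)
((-17 + Y(11, -5)*B(-7/(-8), 3)) + U)*(22436 - 49478) = ((-17 + 15*3**2) + 22227)*(22436 - 49478) = ((-17 + 15*9) + 22227)*(-27042) = ((-17 + 135) + 22227)*(-27042) = (118 + 22227)*(-27042) = 22345*(-27042) = -604253490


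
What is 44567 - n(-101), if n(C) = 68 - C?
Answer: 44398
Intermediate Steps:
44567 - n(-101) = 44567 - (68 - 1*(-101)) = 44567 - (68 + 101) = 44567 - 1*169 = 44567 - 169 = 44398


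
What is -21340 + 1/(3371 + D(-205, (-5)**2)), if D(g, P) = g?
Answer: -67562439/3166 ≈ -21340.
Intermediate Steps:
-21340 + 1/(3371 + D(-205, (-5)**2)) = -21340 + 1/(3371 - 205) = -21340 + 1/3166 = -67562439/3166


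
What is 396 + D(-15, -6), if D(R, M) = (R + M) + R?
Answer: 360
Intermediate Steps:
D(R, M) = M + 2*R (D(R, M) = (M + R) + R = M + 2*R)
396 + D(-15, -6) = 396 + (-6 + 2*(-15)) = 396 + (-6 - 30) = 396 - 36 = 360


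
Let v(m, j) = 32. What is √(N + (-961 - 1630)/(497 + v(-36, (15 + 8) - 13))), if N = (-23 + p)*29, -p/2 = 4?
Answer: I*√478162/23 ≈ 30.065*I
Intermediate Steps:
p = -8 (p = -2*4 = -8)
N = -899 (N = (-23 - 8)*29 = -31*29 = -899)
√(N + (-961 - 1630)/(497 + v(-36, (15 + 8) - 13))) = √(-899 + (-961 - 1630)/(497 + 32)) = √(-899 - 2591/529) = √(-478162/529) = I*√478162/23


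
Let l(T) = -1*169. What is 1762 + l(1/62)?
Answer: 1593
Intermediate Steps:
l(T) = -169
1762 + l(1/62) = 1762 - 169 = 1593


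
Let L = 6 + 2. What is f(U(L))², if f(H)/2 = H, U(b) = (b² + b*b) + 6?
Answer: 71824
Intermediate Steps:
L = 8
U(b) = 6 + 2*b² (U(b) = (b² + b²) + 6 = 2*b² + 6 = 6 + 2*b²)
f(H) = 2*H
f(U(L))² = (2*(6 + 2*8²))² = (2*(6 + 2*64))² = (2*(6 + 128))² = (2*134)² = 268² = 71824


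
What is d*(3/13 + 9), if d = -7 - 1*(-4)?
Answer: -360/13 ≈ -27.692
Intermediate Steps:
d = -3 (d = -7 + 4 = -3)
d*(3/13 + 9) = -3*(3/13 + 9) = -3*120/13 = -360/13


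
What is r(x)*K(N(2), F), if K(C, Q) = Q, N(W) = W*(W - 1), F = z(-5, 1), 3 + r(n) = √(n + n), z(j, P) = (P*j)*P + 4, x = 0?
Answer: 3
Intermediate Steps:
z(j, P) = 4 + j*P² (z(j, P) = j*P² + 4 = 4 + j*P²)
r(n) = -3 + √2*√n (r(n) = -3 + √(n + n) = -3 + √(2*n) = -3 + √2*√n)
F = -1 (F = 4 - 5*1² = 4 - 5*1 = 4 - 5 = -1)
N(W) = W*(-1 + W)
r(x)*K(N(2), F) = (-3 + √2*√0)*(-1) = (-3 + √2*0)*(-1) = (-3 + 0)*(-1) = -3*(-1) = 3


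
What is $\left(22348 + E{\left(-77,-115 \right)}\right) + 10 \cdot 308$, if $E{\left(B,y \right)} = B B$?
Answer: $31357$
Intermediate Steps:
$E{\left(B,y \right)} = B^{2}$
$\left(22348 + E{\left(-77,-115 \right)}\right) + 10 \cdot 308 = \left(22348 + \left(-77\right)^{2}\right) + 10 \cdot 308 = \left(22348 + 5929\right) + 3080 = 28277 + 3080 = 31357$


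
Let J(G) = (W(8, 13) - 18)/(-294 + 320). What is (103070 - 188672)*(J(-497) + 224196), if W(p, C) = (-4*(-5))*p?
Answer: -249497215638/13 ≈ -1.9192e+10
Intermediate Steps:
W(p, C) = 20*p
J(G) = 71/13 (J(G) = (20*8 - 18)/(-294 + 320) = (160 - 18)/26 = 142*(1/26) = 71/13)
(103070 - 188672)*(J(-497) + 224196) = (103070 - 188672)*(71/13 + 224196) = -85602*2914619/13 = -249497215638/13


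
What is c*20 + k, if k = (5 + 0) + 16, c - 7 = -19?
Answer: -219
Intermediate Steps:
c = -12 (c = 7 - 19 = -12)
k = 21 (k = 5 + 16 = 21)
c*20 + k = -12*20 + 21 = -240 + 21 = -219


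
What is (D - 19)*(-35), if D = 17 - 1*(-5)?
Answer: -105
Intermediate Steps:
D = 22 (D = 17 + 5 = 22)
(D - 19)*(-35) = (22 - 19)*(-35) = 3*(-35) = -105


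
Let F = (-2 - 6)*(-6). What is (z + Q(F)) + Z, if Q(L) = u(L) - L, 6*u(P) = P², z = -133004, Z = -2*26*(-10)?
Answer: -132148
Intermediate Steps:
F = 48 (F = -8*(-6) = 48)
Z = 520 (Z = -52*(-10) = 520)
u(P) = P²/6
Q(L) = -L + L²/6 (Q(L) = L²/6 - L = -L + L²/6)
(z + Q(F)) + Z = (-133004 + (⅙)*48*(-6 + 48)) + 520 = (-133004 + (⅙)*48*42) + 520 = (-133004 + 336) + 520 = -132668 + 520 = -132148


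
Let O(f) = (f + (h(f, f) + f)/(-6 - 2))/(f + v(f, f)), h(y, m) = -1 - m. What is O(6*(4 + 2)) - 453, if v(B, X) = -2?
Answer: -7231/16 ≈ -451.94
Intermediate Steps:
O(f) = (1/8 + f)/(-2 + f) (O(f) = (f + ((-1 - f) + f)/(-6 - 2))/(f - 2) = (f - 1/(-8))/(-2 + f) = (f - 1*(-1/8))/(-2 + f) = (f + 1/8)/(-2 + f) = (1/8 + f)/(-2 + f))
O(6*(4 + 2)) - 453 = (1/8 + 6*(4 + 2))/(-2 + 6*(4 + 2)) - 453 = (1/8 + 6*6)/(-2 + 6*6) - 453 = (1/8 + 36)/(-2 + 36) - 453 = (289/8)/34 - 453 = (1/34)*(289/8) - 453 = 17/16 - 453 = -7231/16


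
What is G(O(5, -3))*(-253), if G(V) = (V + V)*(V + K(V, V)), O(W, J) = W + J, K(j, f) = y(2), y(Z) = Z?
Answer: -4048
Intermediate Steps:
K(j, f) = 2
O(W, J) = J + W
G(V) = 2*V*(2 + V) (G(V) = (V + V)*(V + 2) = (2*V)*(2 + V) = 2*V*(2 + V))
G(O(5, -3))*(-253) = (2*(-3 + 5)*(2 + (-3 + 5)))*(-253) = (2*2*(2 + 2))*(-253) = (2*2*4)*(-253) = 16*(-253) = -4048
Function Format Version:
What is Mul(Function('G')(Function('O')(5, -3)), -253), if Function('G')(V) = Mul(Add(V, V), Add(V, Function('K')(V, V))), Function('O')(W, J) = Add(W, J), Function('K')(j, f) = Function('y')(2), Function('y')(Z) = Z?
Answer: -4048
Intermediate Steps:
Function('K')(j, f) = 2
Function('O')(W, J) = Add(J, W)
Function('G')(V) = Mul(2, V, Add(2, V)) (Function('G')(V) = Mul(Add(V, V), Add(V, 2)) = Mul(Mul(2, V), Add(2, V)) = Mul(2, V, Add(2, V)))
Mul(Function('G')(Function('O')(5, -3)), -253) = Mul(Mul(2, Add(-3, 5), Add(2, Add(-3, 5))), -253) = Mul(Mul(2, 2, Add(2, 2)), -253) = Mul(Mul(2, 2, 4), -253) = Mul(16, -253) = -4048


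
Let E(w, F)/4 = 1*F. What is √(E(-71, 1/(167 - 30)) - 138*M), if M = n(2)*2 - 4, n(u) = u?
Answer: 2*√137/137 ≈ 0.17087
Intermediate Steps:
E(w, F) = 4*F (E(w, F) = 4*(1*F) = 4*F)
M = 0 (M = 2*2 - 4 = 4 - 4 = 0)
√(E(-71, 1/(167 - 30)) - 138*M) = √(4/(167 - 30) - 138*0) = √(4/137 + 0) = √(4/137) = 2*√137/137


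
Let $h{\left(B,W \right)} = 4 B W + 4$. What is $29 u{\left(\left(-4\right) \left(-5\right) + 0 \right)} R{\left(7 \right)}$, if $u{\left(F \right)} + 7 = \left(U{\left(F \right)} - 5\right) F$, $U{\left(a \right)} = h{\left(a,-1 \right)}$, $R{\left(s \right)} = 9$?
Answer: $-424647$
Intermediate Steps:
$h{\left(B,W \right)} = 4 + 4 B W$ ($h{\left(B,W \right)} = 4 B W + 4 = 4 + 4 B W$)
$U{\left(a \right)} = 4 - 4 a$ ($U{\left(a \right)} = 4 + 4 a \left(-1\right) = 4 - 4 a$)
$u{\left(F \right)} = -7 + F \left(-1 - 4 F\right)$ ($u{\left(F \right)} = -7 + \left(\left(4 - 4 F\right) - 5\right) F = -7 + \left(-1 - 4 F\right) F = -7 + F \left(-1 - 4 F\right)$)
$29 u{\left(\left(-4\right) \left(-5\right) + 0 \right)} R{\left(7 \right)} = 29 \left(-7 - \left(\left(-4\right) \left(-5\right) + 0\right) - 4 \left(\left(-4\right) \left(-5\right) + 0\right)^{2}\right) 9 = 29 \left(-7 - \left(20 + 0\right) - 4 \left(20 + 0\right)^{2}\right) 9 = 29 \left(-7 - 20 - 4 \cdot 20^{2}\right) 9 = 29 \left(-7 - 20 - 1600\right) 9 = 29 \left(-1627\right) 9 = \left(-47183\right) 9 = -424647$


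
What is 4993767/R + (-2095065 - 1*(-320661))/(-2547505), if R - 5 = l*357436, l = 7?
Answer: 5720435450121/2124667572595 ≈ 2.6924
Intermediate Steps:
R = 2502057 (R = 5 + 7*357436 = 5 + 2502052 = 2502057)
4993767/R + (-2095065 - 1*(-320661))/(-2547505) = 4993767/2502057 + (-2095065 - 1*(-320661))/(-2547505) = 4993767*(1/2502057) + (-2095065 + 320661)*(-1/2547505) = 1664589/834019 - 1774404*(-1/2547505) = 1664589/834019 + 1774404/2547505 = 5720435450121/2124667572595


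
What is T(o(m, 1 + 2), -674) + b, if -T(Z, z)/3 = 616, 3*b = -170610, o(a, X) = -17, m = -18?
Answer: -58718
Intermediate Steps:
b = -56870 (b = (⅓)*(-170610) = -56870)
T(Z, z) = -1848 (T(Z, z) = -3*616 = -1848)
T(o(m, 1 + 2), -674) + b = -1848 - 56870 = -58718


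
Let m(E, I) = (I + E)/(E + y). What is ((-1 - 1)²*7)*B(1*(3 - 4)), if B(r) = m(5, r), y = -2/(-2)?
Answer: 56/3 ≈ 18.667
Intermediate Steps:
y = 1 (y = -2*(-½) = 1)
m(E, I) = (E + I)/(1 + E) (m(E, I) = (I + E)/(E + 1) = (E + I)/(1 + E))
B(r) = ⅚ + r/6 (B(r) = (5 + r)/(1 + 5) = (5 + r)/6 = ⅚ + r/6)
((-1 - 1)²*7)*B(1*(3 - 4)) = ((-1 - 1)²*7)*(⅚ + (1*(3 - 4))/6) = ((-2)²*7)*(⅚ + (1*(-1))/6) = (4*7)*(⅚ + (⅙)*(-1)) = 28*(⅚ - ⅙) = 28*(⅔) = 56/3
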